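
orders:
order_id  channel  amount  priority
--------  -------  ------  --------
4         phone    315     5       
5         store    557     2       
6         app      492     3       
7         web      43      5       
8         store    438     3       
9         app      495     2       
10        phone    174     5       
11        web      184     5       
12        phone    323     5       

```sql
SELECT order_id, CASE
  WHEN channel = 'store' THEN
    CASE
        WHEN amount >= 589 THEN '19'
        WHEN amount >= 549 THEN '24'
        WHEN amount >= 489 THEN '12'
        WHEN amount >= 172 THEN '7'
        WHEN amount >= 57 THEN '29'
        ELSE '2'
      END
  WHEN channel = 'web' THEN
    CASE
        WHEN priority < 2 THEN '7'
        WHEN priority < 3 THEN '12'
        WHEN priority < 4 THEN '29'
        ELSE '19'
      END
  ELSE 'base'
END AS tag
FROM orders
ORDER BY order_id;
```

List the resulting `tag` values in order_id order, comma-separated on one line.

base, 24, base, 19, 7, base, base, 19, base

order_id=4: channel='phone' → outer ELSE → base
order_id=5: channel='store' → inner[amount >= 549] → 24
order_id=6: channel='app' → outer ELSE → base
order_id=7: channel='web' → inner[ELSE] → 19
order_id=8: channel='store' → inner[amount >= 172] → 7
order_id=9: channel='app' → outer ELSE → base
order_id=10: channel='phone' → outer ELSE → base
order_id=11: channel='web' → inner[ELSE] → 19
order_id=12: channel='phone' → outer ELSE → base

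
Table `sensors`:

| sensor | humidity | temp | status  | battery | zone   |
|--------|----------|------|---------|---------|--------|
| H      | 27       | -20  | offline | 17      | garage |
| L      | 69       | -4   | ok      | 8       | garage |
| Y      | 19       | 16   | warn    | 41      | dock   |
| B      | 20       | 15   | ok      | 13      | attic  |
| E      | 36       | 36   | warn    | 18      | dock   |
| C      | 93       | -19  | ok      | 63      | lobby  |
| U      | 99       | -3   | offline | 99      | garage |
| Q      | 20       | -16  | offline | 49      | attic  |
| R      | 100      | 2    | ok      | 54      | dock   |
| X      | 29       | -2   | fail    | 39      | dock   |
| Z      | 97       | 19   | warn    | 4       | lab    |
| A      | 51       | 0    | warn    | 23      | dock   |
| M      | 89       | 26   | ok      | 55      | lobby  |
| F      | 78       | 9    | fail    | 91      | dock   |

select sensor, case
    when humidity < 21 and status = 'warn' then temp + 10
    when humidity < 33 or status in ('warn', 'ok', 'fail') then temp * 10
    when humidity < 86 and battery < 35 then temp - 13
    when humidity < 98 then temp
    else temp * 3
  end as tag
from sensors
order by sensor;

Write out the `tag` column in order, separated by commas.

sensor=A: humidity < 33 or status in ('warn', 'ok', 'fail') → 0
sensor=B: humidity < 33 or status in ('warn', 'ok', 'fail') → 150
sensor=C: humidity < 33 or status in ('warn', 'ok', 'fail') → -190
sensor=E: humidity < 33 or status in ('warn', 'ok', 'fail') → 360
sensor=F: humidity < 33 or status in ('warn', 'ok', 'fail') → 90
sensor=H: humidity < 33 or status in ('warn', 'ok', 'fail') → -200
sensor=L: humidity < 33 or status in ('warn', 'ok', 'fail') → -40
sensor=M: humidity < 33 or status in ('warn', 'ok', 'fail') → 260
sensor=Q: humidity < 33 or status in ('warn', 'ok', 'fail') → -160
sensor=R: humidity < 33 or status in ('warn', 'ok', 'fail') → 20
sensor=U: ELSE → -9
sensor=X: humidity < 33 or status in ('warn', 'ok', 'fail') → -20
sensor=Y: humidity < 21 and status = 'warn' → 26
sensor=Z: humidity < 33 or status in ('warn', 'ok', 'fail') → 190

0, 150, -190, 360, 90, -200, -40, 260, -160, 20, -9, -20, 26, 190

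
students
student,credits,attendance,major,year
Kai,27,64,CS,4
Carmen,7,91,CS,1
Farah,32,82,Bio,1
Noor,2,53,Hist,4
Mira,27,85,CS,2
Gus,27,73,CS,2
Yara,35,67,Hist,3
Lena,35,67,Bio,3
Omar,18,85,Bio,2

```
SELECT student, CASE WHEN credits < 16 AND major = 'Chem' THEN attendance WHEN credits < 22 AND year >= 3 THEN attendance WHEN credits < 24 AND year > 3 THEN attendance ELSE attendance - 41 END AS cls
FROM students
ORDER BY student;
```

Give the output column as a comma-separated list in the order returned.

50, 41, 32, 23, 26, 44, 53, 44, 26

student=Carmen: ELSE → 50
student=Farah: ELSE → 41
student=Gus: ELSE → 32
student=Kai: ELSE → 23
student=Lena: ELSE → 26
student=Mira: ELSE → 44
student=Noor: credits < 22 AND year >= 3 → 53
student=Omar: ELSE → 44
student=Yara: ELSE → 26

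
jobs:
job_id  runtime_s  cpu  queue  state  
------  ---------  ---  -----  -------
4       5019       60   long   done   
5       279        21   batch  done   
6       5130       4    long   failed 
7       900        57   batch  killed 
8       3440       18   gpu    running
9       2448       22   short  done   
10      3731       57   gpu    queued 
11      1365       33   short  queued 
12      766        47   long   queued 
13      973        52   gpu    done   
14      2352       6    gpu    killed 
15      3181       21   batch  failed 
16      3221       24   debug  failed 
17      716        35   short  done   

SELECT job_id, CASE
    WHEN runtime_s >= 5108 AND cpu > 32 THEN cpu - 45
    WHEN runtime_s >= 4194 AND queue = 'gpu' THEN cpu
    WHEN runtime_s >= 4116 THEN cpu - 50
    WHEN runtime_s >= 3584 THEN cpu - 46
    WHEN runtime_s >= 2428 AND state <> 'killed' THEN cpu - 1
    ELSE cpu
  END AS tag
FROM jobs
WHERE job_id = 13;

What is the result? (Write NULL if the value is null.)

52

job_id = 13: runtime_s=973, cpu=52, queue=gpu, state=done.
runtime_s >= 5108 AND cpu > 32 → false
runtime_s >= 4194 AND queue = 'gpu' → false
runtime_s >= 4116 → false
runtime_s >= 3584 → false
runtime_s >= 2428 AND state <> 'killed' → false
No prior WHEN matched → ELSE → 52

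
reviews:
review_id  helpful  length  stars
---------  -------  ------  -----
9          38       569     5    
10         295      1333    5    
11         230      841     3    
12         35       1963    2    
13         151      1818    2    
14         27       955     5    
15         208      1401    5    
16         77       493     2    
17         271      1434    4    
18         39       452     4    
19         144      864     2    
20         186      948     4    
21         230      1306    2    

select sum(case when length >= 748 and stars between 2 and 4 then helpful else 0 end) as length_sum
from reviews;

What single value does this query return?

1247

review_id=9: ✗
review_id=10: ✗
review_id=11: ✓ → 230
review_id=12: ✓ → 35
review_id=13: ✓ → 151
review_id=14: ✗
review_id=15: ✗
review_id=16: ✗
review_id=17: ✓ → 271
review_id=18: ✗
review_id=19: ✓ → 144
review_id=20: ✓ → 186
review_id=21: ✓ → 230
length_sum = 230 + 35 + 151 + 271 + 144 + 186 + 230 = 1247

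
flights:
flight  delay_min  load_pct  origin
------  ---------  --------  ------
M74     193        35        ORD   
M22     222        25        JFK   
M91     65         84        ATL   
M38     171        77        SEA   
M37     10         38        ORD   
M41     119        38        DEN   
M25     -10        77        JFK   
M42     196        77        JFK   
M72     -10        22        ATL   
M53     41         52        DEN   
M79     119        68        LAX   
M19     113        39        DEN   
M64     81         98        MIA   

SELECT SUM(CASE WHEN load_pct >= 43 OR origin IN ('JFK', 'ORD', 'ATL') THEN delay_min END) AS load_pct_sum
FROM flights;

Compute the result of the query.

1078

flight=M74: ✓ → 193
flight=M22: ✓ → 222
flight=M91: ✓ → 65
flight=M38: ✓ → 171
flight=M37: ✓ → 10
flight=M41: ✗
flight=M25: ✓ → -10
flight=M42: ✓ → 196
flight=M72: ✓ → -10
flight=M53: ✓ → 41
flight=M79: ✓ → 119
flight=M19: ✗
flight=M64: ✓ → 81
load_pct_sum = 193 + 222 + 65 + 171 + 10 + -10 + 196 + -10 + 41 + 119 + 81 = 1078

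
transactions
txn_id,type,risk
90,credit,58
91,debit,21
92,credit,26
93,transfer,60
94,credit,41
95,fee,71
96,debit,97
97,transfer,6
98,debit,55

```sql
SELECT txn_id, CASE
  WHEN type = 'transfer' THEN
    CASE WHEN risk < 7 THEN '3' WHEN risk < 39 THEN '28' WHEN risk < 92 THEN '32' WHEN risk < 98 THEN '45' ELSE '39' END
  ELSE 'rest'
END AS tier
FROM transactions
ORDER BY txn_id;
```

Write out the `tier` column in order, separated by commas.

txn_id=90: type='credit' → outer ELSE → rest
txn_id=91: type='debit' → outer ELSE → rest
txn_id=92: type='credit' → outer ELSE → rest
txn_id=93: type='transfer' → inner[risk < 92] → 32
txn_id=94: type='credit' → outer ELSE → rest
txn_id=95: type='fee' → outer ELSE → rest
txn_id=96: type='debit' → outer ELSE → rest
txn_id=97: type='transfer' → inner[risk < 7] → 3
txn_id=98: type='debit' → outer ELSE → rest

rest, rest, rest, 32, rest, rest, rest, 3, rest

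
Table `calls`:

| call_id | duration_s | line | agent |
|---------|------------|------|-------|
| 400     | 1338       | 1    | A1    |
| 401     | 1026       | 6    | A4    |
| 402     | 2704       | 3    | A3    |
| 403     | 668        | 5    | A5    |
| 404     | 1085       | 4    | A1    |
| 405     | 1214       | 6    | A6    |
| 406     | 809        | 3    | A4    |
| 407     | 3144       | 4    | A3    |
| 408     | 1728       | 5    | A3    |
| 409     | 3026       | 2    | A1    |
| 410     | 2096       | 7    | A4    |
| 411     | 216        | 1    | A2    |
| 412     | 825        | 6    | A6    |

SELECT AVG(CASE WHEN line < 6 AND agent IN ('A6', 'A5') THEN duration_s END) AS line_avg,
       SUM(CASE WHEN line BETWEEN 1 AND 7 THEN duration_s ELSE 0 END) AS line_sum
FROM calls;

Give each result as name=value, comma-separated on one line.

line_avg=668, line_sum=19879

[line_avg: line < 6 AND agent IN ('A6', 'A5')]
call_id=400: ✗
call_id=401: ✗
call_id=402: ✗
call_id=403: ✓ → 668
call_id=404: ✗
call_id=405: ✗
call_id=406: ✗
call_id=407: ✗
call_id=408: ✗
call_id=409: ✗
call_id=410: ✗
call_id=411: ✗
call_id=412: ✗
line_avg = 668
—
[line_sum: line BETWEEN 1 AND 7]
call_id=400: ✓ → 1338
call_id=401: ✓ → 1026
call_id=402: ✓ → 2704
call_id=403: ✓ → 668
call_id=404: ✓ → 1085
call_id=405: ✓ → 1214
call_id=406: ✓ → 809
call_id=407: ✓ → 3144
call_id=408: ✓ → 1728
call_id=409: ✓ → 3026
call_id=410: ✓ → 2096
call_id=411: ✓ → 216
call_id=412: ✓ → 825
line_sum = 1338 + 1026 + 2704 + 668 + 1085 + 1214 + 809 + 3144 + 1728 + 3026 + 2096 + 216 + 825 = 19879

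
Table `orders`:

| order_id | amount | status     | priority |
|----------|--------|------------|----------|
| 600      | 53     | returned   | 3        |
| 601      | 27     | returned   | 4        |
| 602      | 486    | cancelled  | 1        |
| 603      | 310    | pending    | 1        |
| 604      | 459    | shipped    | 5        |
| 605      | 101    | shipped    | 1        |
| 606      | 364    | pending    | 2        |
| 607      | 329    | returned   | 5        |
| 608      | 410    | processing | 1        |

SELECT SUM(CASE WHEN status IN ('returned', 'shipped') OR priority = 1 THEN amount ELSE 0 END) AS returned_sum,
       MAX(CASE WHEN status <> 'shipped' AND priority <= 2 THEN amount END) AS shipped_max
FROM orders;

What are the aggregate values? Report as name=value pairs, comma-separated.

[returned_sum: status IN ('returned', 'shipped') OR priority = 1]
order_id=600: ✓ → 53
order_id=601: ✓ → 27
order_id=602: ✓ → 486
order_id=603: ✓ → 310
order_id=604: ✓ → 459
order_id=605: ✓ → 101
order_id=606: ✗
order_id=607: ✓ → 329
order_id=608: ✓ → 410
returned_sum = 53 + 27 + 486 + 310 + 459 + 101 + 329 + 410 = 2175
—
[shipped_max: status <> 'shipped' AND priority <= 2]
order_id=600: ✗
order_id=601: ✗
order_id=602: ✓ → 486
order_id=603: ✓ → 310
order_id=604: ✗
order_id=605: ✗
order_id=606: ✓ → 364
order_id=607: ✗
order_id=608: ✓ → 410
shipped_max = MAX(486, 310, 364, 410) = 486

returned_sum=2175, shipped_max=486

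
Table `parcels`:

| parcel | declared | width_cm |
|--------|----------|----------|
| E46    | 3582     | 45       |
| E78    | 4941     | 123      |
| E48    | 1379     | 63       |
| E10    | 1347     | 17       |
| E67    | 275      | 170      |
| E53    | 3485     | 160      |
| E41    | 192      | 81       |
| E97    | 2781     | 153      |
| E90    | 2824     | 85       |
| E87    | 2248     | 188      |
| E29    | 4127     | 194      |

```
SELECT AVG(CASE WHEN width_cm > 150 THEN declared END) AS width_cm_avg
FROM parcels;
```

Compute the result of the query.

parcel=E46: ✗
parcel=E78: ✗
parcel=E48: ✗
parcel=E10: ✗
parcel=E67: ✓ → 275
parcel=E53: ✓ → 3485
parcel=E41: ✗
parcel=E97: ✓ → 2781
parcel=E90: ✗
parcel=E87: ✓ → 2248
parcel=E29: ✓ → 4127
width_cm_avg = (275 + 3485 + 2781 + 2248 + 4127) / 5 = 2583.2

2583.2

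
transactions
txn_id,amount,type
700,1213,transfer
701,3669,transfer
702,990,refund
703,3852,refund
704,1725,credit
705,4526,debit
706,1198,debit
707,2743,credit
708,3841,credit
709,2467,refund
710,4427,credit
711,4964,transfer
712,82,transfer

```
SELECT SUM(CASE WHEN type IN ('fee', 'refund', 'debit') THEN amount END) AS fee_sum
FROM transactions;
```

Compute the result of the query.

txn_id=700: ✗
txn_id=701: ✗
txn_id=702: ✓ → 990
txn_id=703: ✓ → 3852
txn_id=704: ✗
txn_id=705: ✓ → 4526
txn_id=706: ✓ → 1198
txn_id=707: ✗
txn_id=708: ✗
txn_id=709: ✓ → 2467
txn_id=710: ✗
txn_id=711: ✗
txn_id=712: ✗
fee_sum = 990 + 3852 + 4526 + 1198 + 2467 = 13033

13033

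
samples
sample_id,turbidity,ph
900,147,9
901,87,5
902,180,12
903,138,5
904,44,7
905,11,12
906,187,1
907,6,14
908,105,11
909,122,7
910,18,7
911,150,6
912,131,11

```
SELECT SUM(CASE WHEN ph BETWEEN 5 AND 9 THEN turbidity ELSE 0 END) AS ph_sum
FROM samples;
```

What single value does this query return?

706

sample_id=900: ✓ → 147
sample_id=901: ✓ → 87
sample_id=902: ✗
sample_id=903: ✓ → 138
sample_id=904: ✓ → 44
sample_id=905: ✗
sample_id=906: ✗
sample_id=907: ✗
sample_id=908: ✗
sample_id=909: ✓ → 122
sample_id=910: ✓ → 18
sample_id=911: ✓ → 150
sample_id=912: ✗
ph_sum = 147 + 87 + 138 + 44 + 122 + 18 + 150 = 706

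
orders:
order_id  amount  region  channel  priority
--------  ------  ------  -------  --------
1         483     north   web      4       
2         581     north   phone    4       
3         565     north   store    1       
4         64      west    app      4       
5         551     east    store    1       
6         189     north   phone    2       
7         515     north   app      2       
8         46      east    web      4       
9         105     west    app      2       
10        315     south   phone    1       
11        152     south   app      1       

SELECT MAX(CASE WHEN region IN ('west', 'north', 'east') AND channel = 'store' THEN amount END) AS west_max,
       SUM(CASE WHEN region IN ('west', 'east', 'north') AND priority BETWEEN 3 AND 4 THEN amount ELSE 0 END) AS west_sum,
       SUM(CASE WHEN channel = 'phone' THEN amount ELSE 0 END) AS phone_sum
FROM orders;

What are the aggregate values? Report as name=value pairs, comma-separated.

[west_max: region IN ('west', 'north', 'east') AND channel = 'store']
order_id=1: ✗
order_id=2: ✗
order_id=3: ✓ → 565
order_id=4: ✗
order_id=5: ✓ → 551
order_id=6: ✗
order_id=7: ✗
order_id=8: ✗
order_id=9: ✗
order_id=10: ✗
order_id=11: ✗
west_max = MAX(565, 551) = 565
—
[west_sum: region IN ('west', 'east', 'north') AND priority BETWEEN 3 AND 4]
order_id=1: ✓ → 483
order_id=2: ✓ → 581
order_id=3: ✗
order_id=4: ✓ → 64
order_id=5: ✗
order_id=6: ✗
order_id=7: ✗
order_id=8: ✓ → 46
order_id=9: ✗
order_id=10: ✗
order_id=11: ✗
west_sum = 483 + 581 + 64 + 46 = 1174
—
[phone_sum: channel = 'phone']
order_id=1: ✗
order_id=2: ✓ → 581
order_id=3: ✗
order_id=4: ✗
order_id=5: ✗
order_id=6: ✓ → 189
order_id=7: ✗
order_id=8: ✗
order_id=9: ✗
order_id=10: ✓ → 315
order_id=11: ✗
phone_sum = 581 + 189 + 315 = 1085

west_max=565, west_sum=1174, phone_sum=1085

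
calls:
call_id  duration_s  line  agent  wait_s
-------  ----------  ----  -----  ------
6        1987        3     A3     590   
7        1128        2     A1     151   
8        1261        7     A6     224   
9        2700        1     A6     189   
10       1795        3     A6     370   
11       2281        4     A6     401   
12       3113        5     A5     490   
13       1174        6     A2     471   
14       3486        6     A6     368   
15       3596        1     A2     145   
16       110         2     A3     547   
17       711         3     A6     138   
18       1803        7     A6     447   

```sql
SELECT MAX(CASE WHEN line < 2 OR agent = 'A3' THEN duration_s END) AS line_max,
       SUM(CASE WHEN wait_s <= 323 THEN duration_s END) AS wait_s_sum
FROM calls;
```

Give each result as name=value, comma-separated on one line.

[line_max: line < 2 OR agent = 'A3']
call_id=6: ✓ → 1987
call_id=7: ✗
call_id=8: ✗
call_id=9: ✓ → 2700
call_id=10: ✗
call_id=11: ✗
call_id=12: ✗
call_id=13: ✗
call_id=14: ✗
call_id=15: ✓ → 3596
call_id=16: ✓ → 110
call_id=17: ✗
call_id=18: ✗
line_max = MAX(1987, 2700, 3596, 110) = 3596
—
[wait_s_sum: wait_s <= 323]
call_id=6: ✗
call_id=7: ✓ → 1128
call_id=8: ✓ → 1261
call_id=9: ✓ → 2700
call_id=10: ✗
call_id=11: ✗
call_id=12: ✗
call_id=13: ✗
call_id=14: ✗
call_id=15: ✓ → 3596
call_id=16: ✗
call_id=17: ✓ → 711
call_id=18: ✗
wait_s_sum = 1128 + 1261 + 2700 + 3596 + 711 = 9396

line_max=3596, wait_s_sum=9396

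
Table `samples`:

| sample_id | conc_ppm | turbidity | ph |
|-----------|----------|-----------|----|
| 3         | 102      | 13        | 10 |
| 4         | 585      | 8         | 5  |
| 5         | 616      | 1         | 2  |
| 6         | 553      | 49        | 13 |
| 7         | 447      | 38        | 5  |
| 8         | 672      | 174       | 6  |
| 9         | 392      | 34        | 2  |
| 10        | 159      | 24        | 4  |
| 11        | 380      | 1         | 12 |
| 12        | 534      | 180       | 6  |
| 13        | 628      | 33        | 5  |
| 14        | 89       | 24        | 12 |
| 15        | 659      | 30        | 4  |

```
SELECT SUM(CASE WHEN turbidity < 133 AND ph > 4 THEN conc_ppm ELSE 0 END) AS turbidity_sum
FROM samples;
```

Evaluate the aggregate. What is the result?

sample_id=3: ✓ → 102
sample_id=4: ✓ → 585
sample_id=5: ✗
sample_id=6: ✓ → 553
sample_id=7: ✓ → 447
sample_id=8: ✗
sample_id=9: ✗
sample_id=10: ✗
sample_id=11: ✓ → 380
sample_id=12: ✗
sample_id=13: ✓ → 628
sample_id=14: ✓ → 89
sample_id=15: ✗
turbidity_sum = 102 + 585 + 553 + 447 + 380 + 628 + 89 = 2784

2784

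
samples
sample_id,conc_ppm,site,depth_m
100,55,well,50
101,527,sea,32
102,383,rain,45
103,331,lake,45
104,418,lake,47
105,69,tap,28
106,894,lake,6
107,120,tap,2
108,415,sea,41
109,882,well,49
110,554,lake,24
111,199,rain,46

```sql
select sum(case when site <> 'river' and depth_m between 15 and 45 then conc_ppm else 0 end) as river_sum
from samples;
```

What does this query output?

2279

sample_id=100: ✗
sample_id=101: ✓ → 527
sample_id=102: ✓ → 383
sample_id=103: ✓ → 331
sample_id=104: ✗
sample_id=105: ✓ → 69
sample_id=106: ✗
sample_id=107: ✗
sample_id=108: ✓ → 415
sample_id=109: ✗
sample_id=110: ✓ → 554
sample_id=111: ✗
river_sum = 527 + 383 + 331 + 69 + 415 + 554 = 2279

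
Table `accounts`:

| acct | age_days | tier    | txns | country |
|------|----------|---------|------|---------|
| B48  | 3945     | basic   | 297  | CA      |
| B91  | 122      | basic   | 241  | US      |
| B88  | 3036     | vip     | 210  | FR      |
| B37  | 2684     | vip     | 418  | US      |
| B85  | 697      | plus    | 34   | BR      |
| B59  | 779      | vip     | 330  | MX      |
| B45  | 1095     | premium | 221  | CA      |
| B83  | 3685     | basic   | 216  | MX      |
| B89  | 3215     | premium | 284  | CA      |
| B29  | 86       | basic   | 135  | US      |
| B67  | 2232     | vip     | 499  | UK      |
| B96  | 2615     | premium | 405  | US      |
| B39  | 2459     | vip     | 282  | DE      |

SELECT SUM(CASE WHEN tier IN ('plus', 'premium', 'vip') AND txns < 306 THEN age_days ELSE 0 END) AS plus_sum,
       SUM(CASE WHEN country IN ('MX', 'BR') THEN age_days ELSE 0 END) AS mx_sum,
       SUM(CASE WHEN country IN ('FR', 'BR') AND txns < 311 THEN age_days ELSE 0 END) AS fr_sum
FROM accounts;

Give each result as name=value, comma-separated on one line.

plus_sum=10502, mx_sum=5161, fr_sum=3733

[plus_sum: tier IN ('plus', 'premium', 'vip') AND txns < 306]
acct=B48: ✗
acct=B91: ✗
acct=B88: ✓ → 3036
acct=B37: ✗
acct=B85: ✓ → 697
acct=B59: ✗
acct=B45: ✓ → 1095
acct=B83: ✗
acct=B89: ✓ → 3215
acct=B29: ✗
acct=B67: ✗
acct=B96: ✗
acct=B39: ✓ → 2459
plus_sum = 3036 + 697 + 1095 + 3215 + 2459 = 10502
—
[mx_sum: country IN ('MX', 'BR')]
acct=B48: ✗
acct=B91: ✗
acct=B88: ✗
acct=B37: ✗
acct=B85: ✓ → 697
acct=B59: ✓ → 779
acct=B45: ✗
acct=B83: ✓ → 3685
acct=B89: ✗
acct=B29: ✗
acct=B67: ✗
acct=B96: ✗
acct=B39: ✗
mx_sum = 697 + 779 + 3685 = 5161
—
[fr_sum: country IN ('FR', 'BR') AND txns < 311]
acct=B48: ✗
acct=B91: ✗
acct=B88: ✓ → 3036
acct=B37: ✗
acct=B85: ✓ → 697
acct=B59: ✗
acct=B45: ✗
acct=B83: ✗
acct=B89: ✗
acct=B29: ✗
acct=B67: ✗
acct=B96: ✗
acct=B39: ✗
fr_sum = 3036 + 697 = 3733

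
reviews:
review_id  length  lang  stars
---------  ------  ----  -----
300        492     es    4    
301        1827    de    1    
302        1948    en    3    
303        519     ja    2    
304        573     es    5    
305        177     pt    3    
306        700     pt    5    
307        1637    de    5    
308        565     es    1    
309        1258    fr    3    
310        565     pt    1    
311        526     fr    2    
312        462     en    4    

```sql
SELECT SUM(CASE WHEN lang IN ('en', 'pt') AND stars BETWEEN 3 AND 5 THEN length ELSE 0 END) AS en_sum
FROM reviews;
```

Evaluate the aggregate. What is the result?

3287

review_id=300: ✗
review_id=301: ✗
review_id=302: ✓ → 1948
review_id=303: ✗
review_id=304: ✗
review_id=305: ✓ → 177
review_id=306: ✓ → 700
review_id=307: ✗
review_id=308: ✗
review_id=309: ✗
review_id=310: ✗
review_id=311: ✗
review_id=312: ✓ → 462
en_sum = 1948 + 177 + 700 + 462 = 3287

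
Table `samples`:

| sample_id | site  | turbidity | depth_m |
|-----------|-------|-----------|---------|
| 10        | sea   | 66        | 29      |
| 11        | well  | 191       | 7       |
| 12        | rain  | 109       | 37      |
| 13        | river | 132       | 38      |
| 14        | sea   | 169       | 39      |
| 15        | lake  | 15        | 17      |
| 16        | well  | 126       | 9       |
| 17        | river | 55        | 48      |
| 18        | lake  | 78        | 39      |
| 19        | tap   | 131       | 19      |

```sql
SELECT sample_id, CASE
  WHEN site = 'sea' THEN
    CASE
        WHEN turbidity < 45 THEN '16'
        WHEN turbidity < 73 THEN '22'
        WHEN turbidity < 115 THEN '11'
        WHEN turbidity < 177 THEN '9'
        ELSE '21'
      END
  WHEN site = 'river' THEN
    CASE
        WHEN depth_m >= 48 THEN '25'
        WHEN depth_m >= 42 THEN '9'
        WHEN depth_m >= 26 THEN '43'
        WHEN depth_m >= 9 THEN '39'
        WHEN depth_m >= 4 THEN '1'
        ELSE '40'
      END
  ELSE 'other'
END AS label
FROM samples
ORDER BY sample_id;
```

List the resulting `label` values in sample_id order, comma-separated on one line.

22, other, other, 43, 9, other, other, 25, other, other

sample_id=10: site='sea' → inner[turbidity < 73] → 22
sample_id=11: site='well' → outer ELSE → other
sample_id=12: site='rain' → outer ELSE → other
sample_id=13: site='river' → inner[depth_m >= 26] → 43
sample_id=14: site='sea' → inner[turbidity < 177] → 9
sample_id=15: site='lake' → outer ELSE → other
sample_id=16: site='well' → outer ELSE → other
sample_id=17: site='river' → inner[depth_m >= 48] → 25
sample_id=18: site='lake' → outer ELSE → other
sample_id=19: site='tap' → outer ELSE → other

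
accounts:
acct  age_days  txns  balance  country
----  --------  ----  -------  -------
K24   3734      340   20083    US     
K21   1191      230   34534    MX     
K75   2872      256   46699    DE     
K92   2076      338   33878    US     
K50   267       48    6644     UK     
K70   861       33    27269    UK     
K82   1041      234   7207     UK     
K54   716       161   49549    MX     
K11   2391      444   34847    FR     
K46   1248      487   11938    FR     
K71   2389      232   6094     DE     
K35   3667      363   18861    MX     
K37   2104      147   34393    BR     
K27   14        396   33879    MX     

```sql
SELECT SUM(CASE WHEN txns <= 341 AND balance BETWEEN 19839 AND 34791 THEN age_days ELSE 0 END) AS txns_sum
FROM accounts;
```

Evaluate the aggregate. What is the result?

acct=K24: ✓ → 3734
acct=K21: ✓ → 1191
acct=K75: ✗
acct=K92: ✓ → 2076
acct=K50: ✗
acct=K70: ✓ → 861
acct=K82: ✗
acct=K54: ✗
acct=K11: ✗
acct=K46: ✗
acct=K71: ✗
acct=K35: ✗
acct=K37: ✓ → 2104
acct=K27: ✗
txns_sum = 3734 + 1191 + 2076 + 861 + 2104 = 9966

9966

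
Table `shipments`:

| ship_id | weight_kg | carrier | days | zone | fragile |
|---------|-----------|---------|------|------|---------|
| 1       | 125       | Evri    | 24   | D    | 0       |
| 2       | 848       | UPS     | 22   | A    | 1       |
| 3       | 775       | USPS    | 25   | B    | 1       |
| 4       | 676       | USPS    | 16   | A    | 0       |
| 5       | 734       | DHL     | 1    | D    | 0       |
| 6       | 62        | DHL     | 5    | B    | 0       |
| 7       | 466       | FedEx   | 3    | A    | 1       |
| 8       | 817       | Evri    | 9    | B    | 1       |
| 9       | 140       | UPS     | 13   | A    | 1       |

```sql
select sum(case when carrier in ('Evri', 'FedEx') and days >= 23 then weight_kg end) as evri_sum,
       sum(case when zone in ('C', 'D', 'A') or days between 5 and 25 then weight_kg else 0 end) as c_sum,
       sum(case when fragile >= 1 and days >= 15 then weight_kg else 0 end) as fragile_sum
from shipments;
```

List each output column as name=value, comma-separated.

evri_sum=125, c_sum=4643, fragile_sum=1623

[evri_sum: carrier in ('Evri', 'FedEx') and days >= 23]
ship_id=1: ✓ → 125
ship_id=2: ✗
ship_id=3: ✗
ship_id=4: ✗
ship_id=5: ✗
ship_id=6: ✗
ship_id=7: ✗
ship_id=8: ✗
ship_id=9: ✗
evri_sum = 125
—
[c_sum: zone in ('C', 'D', 'A') or days between 5 and 25]
ship_id=1: ✓ → 125
ship_id=2: ✓ → 848
ship_id=3: ✓ → 775
ship_id=4: ✓ → 676
ship_id=5: ✓ → 734
ship_id=6: ✓ → 62
ship_id=7: ✓ → 466
ship_id=8: ✓ → 817
ship_id=9: ✓ → 140
c_sum = 125 + 848 + 775 + 676 + 734 + 62 + 466 + 817 + 140 = 4643
—
[fragile_sum: fragile >= 1 and days >= 15]
ship_id=1: ✗
ship_id=2: ✓ → 848
ship_id=3: ✓ → 775
ship_id=4: ✗
ship_id=5: ✗
ship_id=6: ✗
ship_id=7: ✗
ship_id=8: ✗
ship_id=9: ✗
fragile_sum = 848 + 775 = 1623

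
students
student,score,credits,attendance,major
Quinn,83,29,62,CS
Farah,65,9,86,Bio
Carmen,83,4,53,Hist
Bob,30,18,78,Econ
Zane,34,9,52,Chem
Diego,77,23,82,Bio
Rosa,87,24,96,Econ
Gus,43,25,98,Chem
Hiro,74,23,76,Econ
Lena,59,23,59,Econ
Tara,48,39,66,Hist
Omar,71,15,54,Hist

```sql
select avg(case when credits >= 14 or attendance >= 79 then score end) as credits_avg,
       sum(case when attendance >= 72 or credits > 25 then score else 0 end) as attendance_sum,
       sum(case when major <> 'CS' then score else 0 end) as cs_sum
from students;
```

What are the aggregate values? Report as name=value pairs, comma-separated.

[credits_avg: credits >= 14 or attendance >= 79]
student=Quinn: ✓ → 83
student=Farah: ✓ → 65
student=Carmen: ✗
student=Bob: ✓ → 30
student=Zane: ✗
student=Diego: ✓ → 77
student=Rosa: ✓ → 87
student=Gus: ✓ → 43
student=Hiro: ✓ → 74
student=Lena: ✓ → 59
student=Tara: ✓ → 48
student=Omar: ✓ → 71
credits_avg = (83 + 65 + 30 + 77 + 87 + 43 + 74 + 59 + 48 + 71) / 10 = 63.7
—
[attendance_sum: attendance >= 72 or credits > 25]
student=Quinn: ✓ → 83
student=Farah: ✓ → 65
student=Carmen: ✗
student=Bob: ✓ → 30
student=Zane: ✗
student=Diego: ✓ → 77
student=Rosa: ✓ → 87
student=Gus: ✓ → 43
student=Hiro: ✓ → 74
student=Lena: ✗
student=Tara: ✓ → 48
student=Omar: ✗
attendance_sum = 83 + 65 + 30 + 77 + 87 + 43 + 74 + 48 = 507
—
[cs_sum: major <> 'CS']
student=Quinn: ✗
student=Farah: ✓ → 65
student=Carmen: ✓ → 83
student=Bob: ✓ → 30
student=Zane: ✓ → 34
student=Diego: ✓ → 77
student=Rosa: ✓ → 87
student=Gus: ✓ → 43
student=Hiro: ✓ → 74
student=Lena: ✓ → 59
student=Tara: ✓ → 48
student=Omar: ✓ → 71
cs_sum = 65 + 83 + 30 + 34 + 77 + 87 + 43 + 74 + 59 + 48 + 71 = 671

credits_avg=63.7, attendance_sum=507, cs_sum=671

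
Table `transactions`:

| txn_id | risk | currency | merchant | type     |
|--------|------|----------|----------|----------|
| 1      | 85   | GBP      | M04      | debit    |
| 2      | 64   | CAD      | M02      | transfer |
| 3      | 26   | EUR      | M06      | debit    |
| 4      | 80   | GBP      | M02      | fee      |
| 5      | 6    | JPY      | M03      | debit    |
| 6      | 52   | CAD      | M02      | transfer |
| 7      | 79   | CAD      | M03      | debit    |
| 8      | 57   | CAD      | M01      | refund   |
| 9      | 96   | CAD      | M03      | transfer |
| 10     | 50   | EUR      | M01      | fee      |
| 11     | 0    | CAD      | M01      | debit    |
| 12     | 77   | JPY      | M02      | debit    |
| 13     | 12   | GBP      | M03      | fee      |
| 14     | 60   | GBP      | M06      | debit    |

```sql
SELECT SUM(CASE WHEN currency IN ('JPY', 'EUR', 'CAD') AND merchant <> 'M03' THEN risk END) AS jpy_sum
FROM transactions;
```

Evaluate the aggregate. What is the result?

txn_id=1: ✗
txn_id=2: ✓ → 64
txn_id=3: ✓ → 26
txn_id=4: ✗
txn_id=5: ✗
txn_id=6: ✓ → 52
txn_id=7: ✗
txn_id=8: ✓ → 57
txn_id=9: ✗
txn_id=10: ✓ → 50
txn_id=11: ✓ → 0
txn_id=12: ✓ → 77
txn_id=13: ✗
txn_id=14: ✗
jpy_sum = 64 + 26 + 52 + 57 + 50 + 77 = 326

326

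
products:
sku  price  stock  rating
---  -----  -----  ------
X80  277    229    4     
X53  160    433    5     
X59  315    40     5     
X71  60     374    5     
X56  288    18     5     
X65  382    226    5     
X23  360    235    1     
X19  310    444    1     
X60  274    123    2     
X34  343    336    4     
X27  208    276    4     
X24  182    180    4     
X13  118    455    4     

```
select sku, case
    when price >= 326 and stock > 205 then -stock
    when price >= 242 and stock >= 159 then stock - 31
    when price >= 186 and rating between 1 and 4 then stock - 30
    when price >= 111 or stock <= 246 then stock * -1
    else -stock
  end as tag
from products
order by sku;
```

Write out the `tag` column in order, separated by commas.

sku=X13: price >= 111 or stock <= 246 → -455
sku=X19: price >= 242 and stock >= 159 → 413
sku=X23: price >= 326 and stock > 205 → -235
sku=X24: price >= 111 or stock <= 246 → -180
sku=X27: price >= 186 and rating between 1 and 4 → 246
sku=X34: price >= 326 and stock > 205 → -336
sku=X53: price >= 111 or stock <= 246 → -433
sku=X56: price >= 111 or stock <= 246 → -18
sku=X59: price >= 111 or stock <= 246 → -40
sku=X60: price >= 186 and rating between 1 and 4 → 93
sku=X65: price >= 326 and stock > 205 → -226
sku=X71: ELSE → -374
sku=X80: price >= 242 and stock >= 159 → 198

-455, 413, -235, -180, 246, -336, -433, -18, -40, 93, -226, -374, 198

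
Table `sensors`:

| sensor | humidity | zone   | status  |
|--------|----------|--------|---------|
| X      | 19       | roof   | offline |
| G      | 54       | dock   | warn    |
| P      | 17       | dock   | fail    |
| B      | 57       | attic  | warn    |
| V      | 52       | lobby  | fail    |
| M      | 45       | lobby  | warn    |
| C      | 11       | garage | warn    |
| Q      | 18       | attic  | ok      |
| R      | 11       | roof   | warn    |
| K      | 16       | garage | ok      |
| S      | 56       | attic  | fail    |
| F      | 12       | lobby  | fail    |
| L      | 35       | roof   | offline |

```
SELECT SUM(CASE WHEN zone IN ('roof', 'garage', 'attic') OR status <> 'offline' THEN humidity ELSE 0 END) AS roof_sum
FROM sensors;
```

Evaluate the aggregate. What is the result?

sensor=X: ✓ → 19
sensor=G: ✓ → 54
sensor=P: ✓ → 17
sensor=B: ✓ → 57
sensor=V: ✓ → 52
sensor=M: ✓ → 45
sensor=C: ✓ → 11
sensor=Q: ✓ → 18
sensor=R: ✓ → 11
sensor=K: ✓ → 16
sensor=S: ✓ → 56
sensor=F: ✓ → 12
sensor=L: ✓ → 35
roof_sum = 19 + 54 + 17 + 57 + 52 + 45 + 11 + 18 + 11 + 16 + 56 + 12 + 35 = 403

403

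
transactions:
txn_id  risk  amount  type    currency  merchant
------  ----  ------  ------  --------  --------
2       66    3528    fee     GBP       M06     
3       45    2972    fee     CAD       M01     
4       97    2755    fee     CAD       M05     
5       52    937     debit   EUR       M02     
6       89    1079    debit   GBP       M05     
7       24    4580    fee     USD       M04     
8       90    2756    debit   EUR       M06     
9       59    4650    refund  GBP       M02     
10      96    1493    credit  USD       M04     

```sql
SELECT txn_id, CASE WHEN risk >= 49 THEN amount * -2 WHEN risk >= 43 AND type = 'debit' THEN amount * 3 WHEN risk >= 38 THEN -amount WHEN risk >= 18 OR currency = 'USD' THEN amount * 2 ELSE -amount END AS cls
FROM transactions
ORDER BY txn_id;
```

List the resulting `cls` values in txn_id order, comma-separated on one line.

txn_id=2: risk >= 49 → -7056
txn_id=3: risk >= 38 → -2972
txn_id=4: risk >= 49 → -5510
txn_id=5: risk >= 49 → -1874
txn_id=6: risk >= 49 → -2158
txn_id=7: risk >= 18 OR currency = 'USD' → 9160
txn_id=8: risk >= 49 → -5512
txn_id=9: risk >= 49 → -9300
txn_id=10: risk >= 49 → -2986

-7056, -2972, -5510, -1874, -2158, 9160, -5512, -9300, -2986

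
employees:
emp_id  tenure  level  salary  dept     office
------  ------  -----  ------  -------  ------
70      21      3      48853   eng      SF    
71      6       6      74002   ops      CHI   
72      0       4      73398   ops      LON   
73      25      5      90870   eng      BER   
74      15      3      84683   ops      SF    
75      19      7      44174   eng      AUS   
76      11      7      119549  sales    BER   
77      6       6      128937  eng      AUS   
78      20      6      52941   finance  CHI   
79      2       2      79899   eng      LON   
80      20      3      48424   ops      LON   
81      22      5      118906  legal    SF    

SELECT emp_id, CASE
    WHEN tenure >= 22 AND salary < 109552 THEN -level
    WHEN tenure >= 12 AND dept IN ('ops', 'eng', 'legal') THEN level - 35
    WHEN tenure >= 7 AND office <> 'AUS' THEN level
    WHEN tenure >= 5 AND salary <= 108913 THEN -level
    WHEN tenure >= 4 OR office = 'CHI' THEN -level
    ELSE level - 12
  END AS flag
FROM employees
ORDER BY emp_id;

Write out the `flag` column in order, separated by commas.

-32, -6, -8, -5, -32, -28, 7, -6, 6, -10, -32, -30

emp_id=70: tenure >= 12 AND dept IN ('ops', 'eng', 'legal') → -32
emp_id=71: tenure >= 5 AND salary <= 108913 → -6
emp_id=72: ELSE → -8
emp_id=73: tenure >= 22 AND salary < 109552 → -5
emp_id=74: tenure >= 12 AND dept IN ('ops', 'eng', 'legal') → -32
emp_id=75: tenure >= 12 AND dept IN ('ops', 'eng', 'legal') → -28
emp_id=76: tenure >= 7 AND office <> 'AUS' → 7
emp_id=77: tenure >= 4 OR office = 'CHI' → -6
emp_id=78: tenure >= 7 AND office <> 'AUS' → 6
emp_id=79: ELSE → -10
emp_id=80: tenure >= 12 AND dept IN ('ops', 'eng', 'legal') → -32
emp_id=81: tenure >= 12 AND dept IN ('ops', 'eng', 'legal') → -30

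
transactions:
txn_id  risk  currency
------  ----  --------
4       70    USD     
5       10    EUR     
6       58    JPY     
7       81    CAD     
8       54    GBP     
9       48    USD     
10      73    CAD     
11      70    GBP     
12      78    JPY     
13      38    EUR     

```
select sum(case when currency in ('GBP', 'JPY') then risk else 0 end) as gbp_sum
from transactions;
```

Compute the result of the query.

txn_id=4: ✗
txn_id=5: ✗
txn_id=6: ✓ → 58
txn_id=7: ✗
txn_id=8: ✓ → 54
txn_id=9: ✗
txn_id=10: ✗
txn_id=11: ✓ → 70
txn_id=12: ✓ → 78
txn_id=13: ✗
gbp_sum = 58 + 54 + 70 + 78 = 260

260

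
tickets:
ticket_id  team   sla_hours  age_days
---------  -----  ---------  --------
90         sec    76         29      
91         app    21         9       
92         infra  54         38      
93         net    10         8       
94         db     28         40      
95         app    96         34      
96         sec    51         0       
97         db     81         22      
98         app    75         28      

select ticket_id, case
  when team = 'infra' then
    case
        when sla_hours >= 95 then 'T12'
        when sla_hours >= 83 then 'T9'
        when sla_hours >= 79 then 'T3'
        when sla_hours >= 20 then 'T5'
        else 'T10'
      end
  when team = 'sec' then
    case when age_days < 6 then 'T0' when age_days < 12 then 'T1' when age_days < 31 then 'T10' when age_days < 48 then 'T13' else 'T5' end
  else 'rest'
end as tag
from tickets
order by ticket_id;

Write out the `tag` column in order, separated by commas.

T10, rest, T5, rest, rest, rest, T0, rest, rest

ticket_id=90: team='sec' → inner[age_days < 31] → T10
ticket_id=91: team='app' → outer ELSE → rest
ticket_id=92: team='infra' → inner[sla_hours >= 20] → T5
ticket_id=93: team='net' → outer ELSE → rest
ticket_id=94: team='db' → outer ELSE → rest
ticket_id=95: team='app' → outer ELSE → rest
ticket_id=96: team='sec' → inner[age_days < 6] → T0
ticket_id=97: team='db' → outer ELSE → rest
ticket_id=98: team='app' → outer ELSE → rest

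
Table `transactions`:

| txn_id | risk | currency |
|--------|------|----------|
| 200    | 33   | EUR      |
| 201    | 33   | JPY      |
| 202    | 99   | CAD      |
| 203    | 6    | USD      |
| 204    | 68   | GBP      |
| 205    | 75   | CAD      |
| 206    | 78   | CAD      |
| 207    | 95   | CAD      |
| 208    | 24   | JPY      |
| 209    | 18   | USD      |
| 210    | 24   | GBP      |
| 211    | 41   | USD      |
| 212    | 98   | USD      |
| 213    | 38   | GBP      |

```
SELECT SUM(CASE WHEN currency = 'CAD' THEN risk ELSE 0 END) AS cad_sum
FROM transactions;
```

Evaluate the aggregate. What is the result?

txn_id=200: ✗
txn_id=201: ✗
txn_id=202: ✓ → 99
txn_id=203: ✗
txn_id=204: ✗
txn_id=205: ✓ → 75
txn_id=206: ✓ → 78
txn_id=207: ✓ → 95
txn_id=208: ✗
txn_id=209: ✗
txn_id=210: ✗
txn_id=211: ✗
txn_id=212: ✗
txn_id=213: ✗
cad_sum = 99 + 75 + 78 + 95 = 347

347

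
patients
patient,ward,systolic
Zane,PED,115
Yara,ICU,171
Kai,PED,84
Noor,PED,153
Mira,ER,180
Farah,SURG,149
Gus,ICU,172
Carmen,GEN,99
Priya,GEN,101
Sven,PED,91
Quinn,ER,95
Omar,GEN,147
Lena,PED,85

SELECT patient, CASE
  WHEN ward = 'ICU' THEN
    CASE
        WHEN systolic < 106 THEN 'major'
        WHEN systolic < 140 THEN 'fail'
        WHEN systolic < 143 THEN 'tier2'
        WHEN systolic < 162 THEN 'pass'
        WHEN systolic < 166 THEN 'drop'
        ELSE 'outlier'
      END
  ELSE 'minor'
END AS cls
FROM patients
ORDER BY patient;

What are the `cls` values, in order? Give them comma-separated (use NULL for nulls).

minor, minor, outlier, minor, minor, minor, minor, minor, minor, minor, minor, outlier, minor

patient=Carmen: ward='GEN' → outer ELSE → minor
patient=Farah: ward='SURG' → outer ELSE → minor
patient=Gus: ward='ICU' → inner[ELSE] → outlier
patient=Kai: ward='PED' → outer ELSE → minor
patient=Lena: ward='PED' → outer ELSE → minor
patient=Mira: ward='ER' → outer ELSE → minor
patient=Noor: ward='PED' → outer ELSE → minor
patient=Omar: ward='GEN' → outer ELSE → minor
patient=Priya: ward='GEN' → outer ELSE → minor
patient=Quinn: ward='ER' → outer ELSE → minor
patient=Sven: ward='PED' → outer ELSE → minor
patient=Yara: ward='ICU' → inner[ELSE] → outlier
patient=Zane: ward='PED' → outer ELSE → minor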